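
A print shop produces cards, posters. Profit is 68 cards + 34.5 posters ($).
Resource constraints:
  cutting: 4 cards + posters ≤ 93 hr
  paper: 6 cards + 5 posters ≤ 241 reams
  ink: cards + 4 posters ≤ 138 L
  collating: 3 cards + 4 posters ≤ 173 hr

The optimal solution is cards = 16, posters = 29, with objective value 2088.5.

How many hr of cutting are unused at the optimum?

0

cutting used = 4·16 + 1·29 = 93; slack = 93 − 93 = 0.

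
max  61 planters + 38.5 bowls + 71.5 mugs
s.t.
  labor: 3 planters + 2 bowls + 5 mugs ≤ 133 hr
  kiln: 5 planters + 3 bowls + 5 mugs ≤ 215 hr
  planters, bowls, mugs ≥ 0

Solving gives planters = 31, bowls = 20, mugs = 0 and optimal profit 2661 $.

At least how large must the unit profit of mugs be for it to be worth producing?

80

At the optimum: labor uses 133 of 133 (binding); kiln uses 215 of 215 (binding).
The binding rows give the dual system: 3·y_labor + 5·y_kiln = 61 and 2·y_labor + 3·y_kiln = 38.5.
→ y_labor = 9.5 and y_kiln = 6.5.
mugs enters the basis when its profit ≥ yᵀa₃ = 9.5·5 + 6.5·5 = 80.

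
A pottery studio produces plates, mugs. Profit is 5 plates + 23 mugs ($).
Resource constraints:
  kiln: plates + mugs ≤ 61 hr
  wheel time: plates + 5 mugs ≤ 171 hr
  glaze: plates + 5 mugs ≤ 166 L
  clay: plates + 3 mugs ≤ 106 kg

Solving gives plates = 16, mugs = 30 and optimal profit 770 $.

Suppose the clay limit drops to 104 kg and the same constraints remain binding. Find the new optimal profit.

At the optimum: kiln uses 46 of 61 (slack = 15); wheel time uses 166 of 171 (slack = 5); glaze uses 166 of 166 (binding); clay uses 106 of 106 (binding).
By complementary slackness, y = 0 for the non-binding constraints.
From A_Bᵀ y = c: 1·y_glaze + 1·y_clay = 5; 5·y_glaze + 3·y_clay = 23.
→ y_glaze = 4 and y_clay = 1.
Δz = y_clay·Δb = 1 × (-2) = -2, so new z* = 770 − 2 = 768.

768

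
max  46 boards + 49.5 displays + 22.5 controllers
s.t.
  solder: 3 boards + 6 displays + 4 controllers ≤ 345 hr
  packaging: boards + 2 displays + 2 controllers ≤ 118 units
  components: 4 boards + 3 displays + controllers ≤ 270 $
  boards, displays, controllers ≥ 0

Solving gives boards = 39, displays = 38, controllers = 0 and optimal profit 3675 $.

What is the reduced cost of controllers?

At the optimum: solder uses 345 of 345 (binding); packaging uses 115 of 118 (slack = 3); components uses 270 of 270 (binding).
By complementary slackness, y = 0 for the non-binding constraint.
The binding rows give the dual system: 3·y_solder + 4·y_components = 46 and 6·y_solder + 3·y_components = 49.5.
→ y_solder = 4 and y_components = 8.5.
Reduced cost of controllers: c₃ − yᵀa₃ = 22.5 − (4·4 + 8.5·1) = 22.5 − 24.5 = -2.

-2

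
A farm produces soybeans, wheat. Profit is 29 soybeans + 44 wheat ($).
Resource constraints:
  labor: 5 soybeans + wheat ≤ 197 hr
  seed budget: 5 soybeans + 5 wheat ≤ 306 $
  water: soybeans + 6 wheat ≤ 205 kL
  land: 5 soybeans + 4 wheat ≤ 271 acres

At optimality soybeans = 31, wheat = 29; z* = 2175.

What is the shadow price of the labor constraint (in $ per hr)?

At the optimum: labor uses 184 of 197 (slack = 13); seed budget uses 300 of 306 (slack = 6); water uses 205 of 205 (binding); land uses 271 of 271 (binding).
Since labor, seed budget are not tight, their duals are 0.
From A_Bᵀ y = c: 1·y_water + 5·y_land = 29; 6·y_water + 4·y_land = 44.
→ y_water = 4 and y_land = 5.
Shadow price of labor = 0.

0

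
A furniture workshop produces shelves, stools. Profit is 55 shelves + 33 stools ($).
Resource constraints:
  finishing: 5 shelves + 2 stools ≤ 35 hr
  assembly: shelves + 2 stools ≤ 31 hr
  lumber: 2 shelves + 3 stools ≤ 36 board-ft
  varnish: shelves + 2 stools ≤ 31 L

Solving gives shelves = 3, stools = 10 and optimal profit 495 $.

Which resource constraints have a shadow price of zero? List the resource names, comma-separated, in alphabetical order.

assembly, varnish

finishing: 35/35 (binding)
assembly: 23/31 (slack 8)
lumber: 36/36 (binding)
varnish: 23/31 (slack 8)
By complementary slackness, a constraint with positive slack has shadow price 0 → assembly, varnish.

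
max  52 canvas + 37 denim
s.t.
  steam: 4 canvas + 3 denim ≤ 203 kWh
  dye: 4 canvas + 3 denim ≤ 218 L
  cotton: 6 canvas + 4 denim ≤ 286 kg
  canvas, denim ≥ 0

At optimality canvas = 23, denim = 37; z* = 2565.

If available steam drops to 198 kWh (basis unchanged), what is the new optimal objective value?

At the optimum: steam uses 203 of 203 (binding); dye uses 203 of 218 (slack = 15); cotton uses 286 of 286 (binding).
Slack constraints have shadow price 0 (complementary slackness).
The binding rows give the dual system: 4·y_steam + 6·y_cotton = 52 and 3·y_steam + 4·y_cotton = 37.
Solving: y_steam = 7, y_cotton = 4.
Δz = y_steam·Δb = 7 × (-5) = -35, so new z* = 2565 − 35 = 2530.

2530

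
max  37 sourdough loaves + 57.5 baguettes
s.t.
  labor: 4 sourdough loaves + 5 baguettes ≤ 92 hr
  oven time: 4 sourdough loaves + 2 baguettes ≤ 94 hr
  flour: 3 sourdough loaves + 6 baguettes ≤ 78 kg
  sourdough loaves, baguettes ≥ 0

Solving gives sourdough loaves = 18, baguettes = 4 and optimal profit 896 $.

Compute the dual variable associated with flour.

5

Binding: labor and flour. Non-binding: oven time (14 unused).
Slack constraints have shadow price 0 (complementary slackness).
Dual feasibility on the basic columns requires 4·y_labor + 3·y_flour = 37, 5·y_labor + 6·y_flour = 57.5.
→ y_labor = 5.5 and y_flour = 5.
Shadow price of flour = 5.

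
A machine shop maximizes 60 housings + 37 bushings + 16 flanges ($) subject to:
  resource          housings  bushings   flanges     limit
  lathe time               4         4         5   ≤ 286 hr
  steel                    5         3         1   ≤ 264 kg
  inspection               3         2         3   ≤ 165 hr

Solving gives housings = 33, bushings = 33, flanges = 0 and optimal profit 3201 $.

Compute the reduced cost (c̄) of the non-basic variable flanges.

Check each constraint at x*: lathe time 264/286 (slack 22); steel 264/264 (tight); inspection 165/165 (tight).
Slack constraints have shadow price 0 (complementary slackness).
Dual feasibility on the basic columns requires 5·y_steel + 3·y_inspection = 60, 3·y_steel + 2·y_inspection = 37.
→ y_steel = 9 and y_inspection = 5.
Reduced cost of flanges: c₃ − yᵀa₃ = 16 − (9·1 + 5·3) = 16 − 24 = -8.

-8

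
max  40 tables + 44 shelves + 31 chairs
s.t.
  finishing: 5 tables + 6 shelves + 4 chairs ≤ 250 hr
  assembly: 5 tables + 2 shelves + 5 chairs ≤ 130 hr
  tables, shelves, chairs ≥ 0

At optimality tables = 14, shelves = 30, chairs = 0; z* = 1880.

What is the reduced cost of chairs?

-2

Check each constraint at x*: finishing 250/250 (tight); assembly 130/130 (tight).
Dual feasibility on the basic columns requires 5·y_finishing + 5·y_assembly = 40, 6·y_finishing + 2·y_assembly = 44.
Solving: y_finishing = 7, y_assembly = 1.
Reduced cost of chairs: c₃ − yᵀa₃ = 31 − (7·4 + 1·5) = 31 − 33 = -2.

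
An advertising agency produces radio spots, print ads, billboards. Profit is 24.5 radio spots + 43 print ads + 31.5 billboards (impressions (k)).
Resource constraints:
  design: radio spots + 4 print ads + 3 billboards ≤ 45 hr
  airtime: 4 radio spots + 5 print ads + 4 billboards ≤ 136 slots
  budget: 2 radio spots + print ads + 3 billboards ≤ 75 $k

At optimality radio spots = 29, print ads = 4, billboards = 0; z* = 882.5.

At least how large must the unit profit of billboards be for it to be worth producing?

At the optimum: design uses 45 of 45 (binding); airtime uses 136 of 136 (binding); budget uses 62 of 75 (slack = 13).
By complementary slackness, y = 0 for the non-binding constraint.
Dual feasibility on the basic columns requires 1·y_design + 4·y_airtime = 24.5, 4·y_design + 5·y_airtime = 43.
This yields shadow prices y_design = 4.5, y_airtime = 5.
billboards enters the basis when its profit ≥ yᵀa₃ = 4.5·3 + 5·4 = 33.5.

33.5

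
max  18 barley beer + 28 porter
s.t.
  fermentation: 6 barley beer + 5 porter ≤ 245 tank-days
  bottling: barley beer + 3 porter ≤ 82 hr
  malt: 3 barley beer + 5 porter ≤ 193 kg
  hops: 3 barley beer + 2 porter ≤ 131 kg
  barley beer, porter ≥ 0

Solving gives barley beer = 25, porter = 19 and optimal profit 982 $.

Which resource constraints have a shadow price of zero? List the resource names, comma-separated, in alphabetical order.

hops, malt

fermentation: 245/245 (binding)
bottling: 82/82 (binding)
malt: 170/193 (slack 23)
hops: 113/131 (slack 18)
By complementary slackness, a constraint with positive slack has shadow price 0 → hops, malt.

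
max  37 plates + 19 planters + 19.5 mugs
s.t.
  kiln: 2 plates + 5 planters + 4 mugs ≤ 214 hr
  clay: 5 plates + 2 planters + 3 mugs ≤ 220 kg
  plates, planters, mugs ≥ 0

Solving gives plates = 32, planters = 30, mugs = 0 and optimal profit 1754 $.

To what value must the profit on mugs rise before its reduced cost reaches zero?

Both kiln and clay are binding at x*.
From A_Bᵀ y = c: 2·y_kiln + 5·y_clay = 37; 5·y_kiln + 2·y_clay = 19.
Solving: y_kiln = 1, y_clay = 7.
mugs enters the basis when its profit ≥ yᵀa₃ = 1·4 + 7·3 = 25.

25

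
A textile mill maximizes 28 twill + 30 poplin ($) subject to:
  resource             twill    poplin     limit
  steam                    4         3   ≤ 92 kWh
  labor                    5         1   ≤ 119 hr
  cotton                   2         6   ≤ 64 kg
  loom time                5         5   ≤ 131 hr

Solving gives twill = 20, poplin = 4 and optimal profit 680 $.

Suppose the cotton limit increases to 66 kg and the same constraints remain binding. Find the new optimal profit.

Binding: steam and cotton. Non-binding: labor (15 unused), loom time (11 unused).
Since labor, loom time are not tight, their duals are 0.
The binding rows give the dual system: 4·y_steam + 2·y_cotton = 28 and 3·y_steam + 6·y_cotton = 30.
Solving: y_steam = 6, y_cotton = 2.
Δz = y_cotton·Δb = 2 × (2) = 4, so new z* = 680 + 4 = 684.

684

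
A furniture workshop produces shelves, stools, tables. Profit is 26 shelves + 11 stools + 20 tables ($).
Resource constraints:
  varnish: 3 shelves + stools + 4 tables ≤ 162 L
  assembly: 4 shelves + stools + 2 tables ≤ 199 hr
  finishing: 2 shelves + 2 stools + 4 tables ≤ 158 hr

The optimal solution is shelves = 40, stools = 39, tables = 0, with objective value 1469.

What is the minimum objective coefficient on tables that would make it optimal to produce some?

At the optimum: varnish uses 159 of 162 (slack = 3); assembly uses 199 of 199 (binding); finishing uses 158 of 158 (binding).
By complementary slackness, y = 0 for the non-binding constraint.
The binding rows give the dual system: 4·y_assembly + 2·y_finishing = 26 and 1·y_assembly + 2·y_finishing = 11.
Solving: y_assembly = 5, y_finishing = 3.
tables enters the basis when its profit ≥ yᵀa₃ = 5·2 + 3·4 = 22.

22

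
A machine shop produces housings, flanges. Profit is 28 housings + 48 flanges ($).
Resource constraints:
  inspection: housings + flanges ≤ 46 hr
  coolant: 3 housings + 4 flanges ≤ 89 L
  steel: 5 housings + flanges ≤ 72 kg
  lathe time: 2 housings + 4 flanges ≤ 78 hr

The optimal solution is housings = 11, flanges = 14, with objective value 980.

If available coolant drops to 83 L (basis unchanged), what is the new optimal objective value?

At the optimum: inspection uses 25 of 46 (slack = 21); coolant uses 89 of 89 (binding); steel uses 69 of 72 (slack = 3); lathe time uses 78 of 78 (binding).
Since inspection, steel are not tight, their duals are 0.
Dual feasibility on the basic columns requires 3·y_coolant + 2·y_lathe time = 28, 4·y_coolant + 4·y_lathe time = 48.
This yields shadow prices y_coolant = 4, y_lathe time = 8.
Δz = y_coolant·Δb = 4 × (-6) = -24, so new z* = 980 − 24 = 956.

956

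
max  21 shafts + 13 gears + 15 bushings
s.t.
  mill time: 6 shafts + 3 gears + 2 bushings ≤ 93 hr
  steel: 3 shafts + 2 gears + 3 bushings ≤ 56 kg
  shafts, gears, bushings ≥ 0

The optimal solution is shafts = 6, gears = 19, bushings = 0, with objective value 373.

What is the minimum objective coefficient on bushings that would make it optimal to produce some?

17

Check each constraint at x*: mill time 93/93 (tight); steel 56/56 (tight).
From A_Bᵀ y = c: 6·y_mill time + 3·y_steel = 21; 3·y_mill time + 2·y_steel = 13.
Solving: y_mill time = 1, y_steel = 5.
bushings enters the basis when its profit ≥ yᵀa₃ = 1·2 + 5·3 = 17.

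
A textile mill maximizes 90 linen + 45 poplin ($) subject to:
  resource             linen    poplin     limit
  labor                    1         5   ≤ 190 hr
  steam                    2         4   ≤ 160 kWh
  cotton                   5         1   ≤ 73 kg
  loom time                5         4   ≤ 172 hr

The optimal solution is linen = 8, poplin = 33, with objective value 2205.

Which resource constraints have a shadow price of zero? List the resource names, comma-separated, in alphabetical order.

labor: 173/190 (slack 17)
steam: 148/160 (slack 12)
cotton: 73/73 (binding)
loom time: 172/172 (binding)
By complementary slackness, a constraint with positive slack has shadow price 0 → labor, steam.

labor, steam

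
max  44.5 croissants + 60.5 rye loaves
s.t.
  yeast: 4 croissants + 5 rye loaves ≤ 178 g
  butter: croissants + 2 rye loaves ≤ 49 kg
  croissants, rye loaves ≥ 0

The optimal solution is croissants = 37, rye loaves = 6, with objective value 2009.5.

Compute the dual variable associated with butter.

6.5

Check each constraint at x*: yeast 178/178 (tight); butter 49/49 (tight).
Dual feasibility on the basic columns requires 4·y_yeast + 1·y_butter = 44.5, 5·y_yeast + 2·y_butter = 60.5.
Solving: y_yeast = 9.5, y_butter = 6.5.
Shadow price of butter = 6.5.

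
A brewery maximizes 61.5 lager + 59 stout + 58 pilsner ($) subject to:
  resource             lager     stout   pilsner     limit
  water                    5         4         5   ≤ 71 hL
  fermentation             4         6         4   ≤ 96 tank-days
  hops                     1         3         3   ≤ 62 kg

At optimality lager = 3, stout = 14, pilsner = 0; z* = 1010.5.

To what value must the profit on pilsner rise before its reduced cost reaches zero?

Binding: water and fermentation. Non-binding: hops (17 unused).
Slack constraints have shadow price 0 (complementary slackness).
Dual feasibility on the basic columns requires 5·y_water + 4·y_fermentation = 61.5, 4·y_water + 6·y_fermentation = 59.
This yields shadow prices y_water = 9.5, y_fermentation = 3.5.
pilsner enters the basis when its profit ≥ yᵀa₃ = 9.5·5 + 3.5·4 = 61.5.

61.5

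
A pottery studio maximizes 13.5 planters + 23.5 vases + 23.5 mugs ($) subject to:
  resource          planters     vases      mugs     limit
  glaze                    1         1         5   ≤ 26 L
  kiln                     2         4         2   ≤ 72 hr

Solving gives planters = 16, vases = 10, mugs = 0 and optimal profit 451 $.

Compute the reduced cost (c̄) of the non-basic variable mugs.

-4

Check each constraint at x*: glaze 26/26 (tight); kiln 72/72 (tight).
The binding rows give the dual system: 1·y_glaze + 2·y_kiln = 13.5 and 1·y_glaze + 4·y_kiln = 23.5.
Solving: y_glaze = 3.5, y_kiln = 5.
Reduced cost of mugs: c₃ − yᵀa₃ = 23.5 − (3.5·5 + 5·2) = 23.5 − 27.5 = -4.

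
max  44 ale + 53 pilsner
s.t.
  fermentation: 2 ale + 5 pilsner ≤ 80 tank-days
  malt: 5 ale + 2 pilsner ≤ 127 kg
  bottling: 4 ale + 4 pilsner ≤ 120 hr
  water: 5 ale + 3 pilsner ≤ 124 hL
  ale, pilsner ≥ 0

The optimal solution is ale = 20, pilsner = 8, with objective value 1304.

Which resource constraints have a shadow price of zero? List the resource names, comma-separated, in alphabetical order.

bottling, malt

fermentation: 80/80 (binding)
malt: 116/127 (slack 11)
bottling: 112/120 (slack 8)
water: 124/124 (binding)
By complementary slackness, a constraint with positive slack has shadow price 0 → bottling, malt.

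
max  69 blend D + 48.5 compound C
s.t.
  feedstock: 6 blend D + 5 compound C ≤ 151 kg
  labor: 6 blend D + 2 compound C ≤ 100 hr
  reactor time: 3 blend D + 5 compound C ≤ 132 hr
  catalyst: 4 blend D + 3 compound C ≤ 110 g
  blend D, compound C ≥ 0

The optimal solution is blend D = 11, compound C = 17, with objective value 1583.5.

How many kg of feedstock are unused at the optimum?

0

feedstock used = 6·11 + 5·17 = 151; slack = 151 − 151 = 0.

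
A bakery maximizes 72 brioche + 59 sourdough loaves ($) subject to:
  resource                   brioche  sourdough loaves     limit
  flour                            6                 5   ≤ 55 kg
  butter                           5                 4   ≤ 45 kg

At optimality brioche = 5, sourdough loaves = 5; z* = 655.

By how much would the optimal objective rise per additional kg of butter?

Both flour and butter are binding at x*.
Dual feasibility on the basic columns requires 6·y_flour + 5·y_butter = 72, 5·y_flour + 4·y_butter = 59.
→ y_flour = 7 and y_butter = 6.
Shadow price of butter = 6.

6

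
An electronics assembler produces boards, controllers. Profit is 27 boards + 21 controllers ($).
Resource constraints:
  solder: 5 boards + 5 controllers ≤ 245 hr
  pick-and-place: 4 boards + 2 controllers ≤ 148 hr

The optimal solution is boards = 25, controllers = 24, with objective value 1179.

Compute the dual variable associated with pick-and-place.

3

At the optimum: solder uses 245 of 245 (binding); pick-and-place uses 148 of 148 (binding).
The binding rows give the dual system: 5·y_solder + 4·y_pick-and-place = 27 and 5·y_solder + 2·y_pick-and-place = 21.
→ y_solder = 3 and y_pick-and-place = 3.
Shadow price of pick-and-place = 3.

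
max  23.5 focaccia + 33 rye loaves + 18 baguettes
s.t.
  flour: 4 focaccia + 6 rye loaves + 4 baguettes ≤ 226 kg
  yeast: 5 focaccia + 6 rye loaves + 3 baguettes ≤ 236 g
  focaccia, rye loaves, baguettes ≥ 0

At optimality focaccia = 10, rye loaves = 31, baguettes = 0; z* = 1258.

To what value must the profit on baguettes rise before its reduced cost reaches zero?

At the optimum: flour uses 226 of 226 (binding); yeast uses 236 of 236 (binding).
The binding rows give the dual system: 4·y_flour + 5·y_yeast = 23.5 and 6·y_flour + 6·y_yeast = 33.
This yields shadow prices y_flour = 4, y_yeast = 1.5.
baguettes enters the basis when its profit ≥ yᵀa₃ = 4·4 + 1.5·3 = 20.5.

20.5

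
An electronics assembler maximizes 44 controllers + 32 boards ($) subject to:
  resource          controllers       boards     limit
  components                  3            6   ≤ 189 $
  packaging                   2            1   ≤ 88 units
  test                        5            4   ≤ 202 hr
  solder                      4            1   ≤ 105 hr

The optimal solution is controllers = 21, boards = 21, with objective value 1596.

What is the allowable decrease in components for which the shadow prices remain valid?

110.25

Binding constraints: components, solder. The basis is B = [[3,6],[4,1]] with det -21.
Per unit decrease in components, x* moves by d = (0.0476, -0.1905).
The basis stays optimal until boards reaches 0; allowable decrease = 110.25 $.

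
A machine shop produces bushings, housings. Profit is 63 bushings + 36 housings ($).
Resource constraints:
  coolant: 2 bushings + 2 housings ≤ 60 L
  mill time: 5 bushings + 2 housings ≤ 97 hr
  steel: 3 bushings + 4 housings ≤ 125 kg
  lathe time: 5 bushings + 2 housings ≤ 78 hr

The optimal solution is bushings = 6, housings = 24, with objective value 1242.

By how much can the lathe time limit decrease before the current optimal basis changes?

Binding constraints: coolant, lathe time. The basis is B = [[2,2],[5,2]] with det -6.
Per unit decrease in lathe time, x* moves by d = (-0.3333, 0.3333).
The basis stays optimal until bushings reaches 0; allowable decrease = 18 hr.

18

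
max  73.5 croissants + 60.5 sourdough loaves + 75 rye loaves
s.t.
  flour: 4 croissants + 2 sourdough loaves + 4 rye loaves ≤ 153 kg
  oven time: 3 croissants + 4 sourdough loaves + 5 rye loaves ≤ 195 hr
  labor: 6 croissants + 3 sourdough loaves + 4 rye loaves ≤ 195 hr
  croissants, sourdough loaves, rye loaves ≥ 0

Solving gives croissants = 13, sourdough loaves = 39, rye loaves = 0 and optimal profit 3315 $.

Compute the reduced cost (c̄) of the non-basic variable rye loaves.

-2.5

At the optimum: flour uses 130 of 153 (slack = 23); oven time uses 195 of 195 (binding); labor uses 195 of 195 (binding).
By complementary slackness, y = 0 for the non-binding constraint.
Dual feasibility on the basic columns requires 3·y_oven time + 6·y_labor = 73.5, 4·y_oven time + 3·y_labor = 60.5.
This yields shadow prices y_oven time = 9.5, y_labor = 7.5.
Reduced cost of rye loaves: c₃ − yᵀa₃ = 75 − (9.5·5 + 7.5·4) = 75 − 77.5 = -2.5.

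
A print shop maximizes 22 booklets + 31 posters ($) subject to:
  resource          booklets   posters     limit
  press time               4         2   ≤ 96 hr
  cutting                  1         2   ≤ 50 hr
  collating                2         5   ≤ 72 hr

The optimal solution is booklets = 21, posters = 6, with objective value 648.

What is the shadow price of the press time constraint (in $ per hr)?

Check each constraint at x*: press time 96/96 (tight); cutting 33/50 (slack 17); collating 72/72 (tight).
By complementary slackness, y = 0 for the non-binding constraint.
The binding rows give the dual system: 4·y_press time + 2·y_collating = 22 and 2·y_press time + 5·y_collating = 31.
→ y_press time = 3 and y_collating = 5.
Shadow price of press time = 3.

3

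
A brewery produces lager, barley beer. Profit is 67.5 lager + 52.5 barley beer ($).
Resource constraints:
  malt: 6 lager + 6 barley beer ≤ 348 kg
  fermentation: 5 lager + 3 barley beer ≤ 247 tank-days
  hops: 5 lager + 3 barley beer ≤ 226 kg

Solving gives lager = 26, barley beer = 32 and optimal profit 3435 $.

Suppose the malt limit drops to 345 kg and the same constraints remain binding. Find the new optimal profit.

Check each constraint at x*: malt 348/348 (tight); fermentation 226/247 (slack 21); hops 226/226 (tight).
Since fermentation is not tight, its dual is 0.
Dual feasibility on the basic columns requires 6·y_malt + 5·y_hops = 67.5, 6·y_malt + 3·y_hops = 52.5.
Solving: y_malt = 5, y_hops = 7.5.
Δz = y_malt·Δb = 5 × (-3) = -15, so new z* = 3435 − 15 = 3420.

3420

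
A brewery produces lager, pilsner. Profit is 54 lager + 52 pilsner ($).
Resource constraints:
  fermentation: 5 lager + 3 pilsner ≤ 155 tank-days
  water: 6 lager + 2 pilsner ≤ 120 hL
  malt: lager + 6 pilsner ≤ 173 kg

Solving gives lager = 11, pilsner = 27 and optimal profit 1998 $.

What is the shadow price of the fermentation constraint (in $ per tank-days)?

0

Check each constraint at x*: fermentation 136/155 (slack 19); water 120/120 (tight); malt 173/173 (tight).
Slack constraints have shadow price 0 (complementary slackness).
From A_Bᵀ y = c: 6·y_water + 1·y_malt = 54; 2·y_water + 6·y_malt = 52.
→ y_water = 8 and y_malt = 6.
Shadow price of fermentation = 0.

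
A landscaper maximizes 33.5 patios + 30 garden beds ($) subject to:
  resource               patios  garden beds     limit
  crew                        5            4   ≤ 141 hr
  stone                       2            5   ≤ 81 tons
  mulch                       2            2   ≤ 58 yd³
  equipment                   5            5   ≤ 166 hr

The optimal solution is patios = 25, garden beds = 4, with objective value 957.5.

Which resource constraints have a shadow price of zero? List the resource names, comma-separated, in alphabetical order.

crew: 141/141 (binding)
stone: 70/81 (slack 11)
mulch: 58/58 (binding)
equipment: 145/166 (slack 21)
By complementary slackness, a constraint with positive slack has shadow price 0 → equipment, stone.

equipment, stone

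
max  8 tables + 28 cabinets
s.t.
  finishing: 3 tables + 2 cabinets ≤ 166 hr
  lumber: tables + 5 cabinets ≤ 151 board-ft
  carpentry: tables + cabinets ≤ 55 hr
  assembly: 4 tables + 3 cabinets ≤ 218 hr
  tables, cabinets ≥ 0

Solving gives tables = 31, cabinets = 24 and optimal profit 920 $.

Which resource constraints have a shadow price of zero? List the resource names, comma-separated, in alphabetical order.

finishing: 141/166 (slack 25)
lumber: 151/151 (binding)
carpentry: 55/55 (binding)
assembly: 196/218 (slack 22)
By complementary slackness, a constraint with positive slack has shadow price 0 → assembly, finishing.

assembly, finishing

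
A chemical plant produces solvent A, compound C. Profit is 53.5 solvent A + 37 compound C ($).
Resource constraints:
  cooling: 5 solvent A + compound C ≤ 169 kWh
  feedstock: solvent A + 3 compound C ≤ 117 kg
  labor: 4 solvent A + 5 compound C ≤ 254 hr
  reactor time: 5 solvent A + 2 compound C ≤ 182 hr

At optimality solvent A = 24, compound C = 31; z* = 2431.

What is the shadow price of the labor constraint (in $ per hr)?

Binding: feedstock and reactor time. Non-binding: cooling (18 unused), labor (3 unused).
Since cooling, labor are not tight, their duals are 0.
The binding rows give the dual system: 1·y_feedstock + 5·y_reactor time = 53.5 and 3·y_feedstock + 2·y_reactor time = 37.
→ y_feedstock = 6 and y_reactor time = 9.5.
Shadow price of labor = 0.

0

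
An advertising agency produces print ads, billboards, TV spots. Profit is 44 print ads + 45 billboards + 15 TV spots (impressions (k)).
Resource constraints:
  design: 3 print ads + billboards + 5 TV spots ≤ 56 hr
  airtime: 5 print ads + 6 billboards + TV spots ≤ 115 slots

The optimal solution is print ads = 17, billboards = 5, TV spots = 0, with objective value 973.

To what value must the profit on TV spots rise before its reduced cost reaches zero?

Both design and airtime are binding at x*.
The binding rows give the dual system: 3·y_design + 5·y_airtime = 44 and 1·y_design + 6·y_airtime = 45.
This yields shadow prices y_design = 3, y_airtime = 7.
TV spots enters the basis when its profit ≥ yᵀa₃ = 3·5 + 7·1 = 22.

22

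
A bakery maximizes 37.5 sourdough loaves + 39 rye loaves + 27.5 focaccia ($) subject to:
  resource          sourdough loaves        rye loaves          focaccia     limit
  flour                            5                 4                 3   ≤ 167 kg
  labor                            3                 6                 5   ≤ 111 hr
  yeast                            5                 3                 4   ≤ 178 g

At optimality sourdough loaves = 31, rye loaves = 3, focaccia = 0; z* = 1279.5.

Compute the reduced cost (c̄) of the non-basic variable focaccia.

Check each constraint at x*: flour 167/167 (tight); labor 111/111 (tight); yeast 164/178 (slack 14).
Slack constraints have shadow price 0 (complementary slackness).
Dual feasibility on the basic columns requires 5·y_flour + 3·y_labor = 37.5, 4·y_flour + 6·y_labor = 39.
Solving: y_flour = 6, y_labor = 2.5.
Reduced cost of focaccia: c₃ − yᵀa₃ = 27.5 − (6·3 + 2.5·5) = 27.5 − 30.5 = -3.

-3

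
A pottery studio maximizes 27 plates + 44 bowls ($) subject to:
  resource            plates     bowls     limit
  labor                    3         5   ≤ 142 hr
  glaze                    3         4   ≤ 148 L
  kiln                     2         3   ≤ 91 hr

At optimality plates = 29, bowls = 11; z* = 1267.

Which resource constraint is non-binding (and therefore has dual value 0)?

labor: 142/142 (binding)
glaze: 131/148 (slack 17)
kiln: 91/91 (binding)
By complementary slackness, a constraint with positive slack has shadow price 0 → glaze.

glaze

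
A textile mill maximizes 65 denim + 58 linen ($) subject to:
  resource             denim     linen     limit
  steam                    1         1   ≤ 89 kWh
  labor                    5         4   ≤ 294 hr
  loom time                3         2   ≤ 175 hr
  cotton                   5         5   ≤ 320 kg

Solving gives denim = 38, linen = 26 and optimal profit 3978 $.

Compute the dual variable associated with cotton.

At the optimum: steam uses 64 of 89 (slack = 25); labor uses 294 of 294 (binding); loom time uses 166 of 175 (slack = 9); cotton uses 320 of 320 (binding).
Since steam, loom time are not tight, their duals are 0.
Dual feasibility on the basic columns requires 5·y_labor + 5·y_cotton = 65, 4·y_labor + 5·y_cotton = 58.
This yields shadow prices y_labor = 7, y_cotton = 6.
Shadow price of cotton = 6.

6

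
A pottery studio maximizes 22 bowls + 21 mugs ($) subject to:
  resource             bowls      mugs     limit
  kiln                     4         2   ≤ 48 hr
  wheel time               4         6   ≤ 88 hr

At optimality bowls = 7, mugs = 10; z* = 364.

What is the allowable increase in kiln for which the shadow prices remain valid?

40

Binding constraints: kiln, wheel time. The basis is B = [[4,2],[4,6]] with det 16.
Per unit increase in kiln, x* moves by d = (0.375, -0.25).
The basis stays optimal until mugs reaches 0; allowable increase = 40 hr.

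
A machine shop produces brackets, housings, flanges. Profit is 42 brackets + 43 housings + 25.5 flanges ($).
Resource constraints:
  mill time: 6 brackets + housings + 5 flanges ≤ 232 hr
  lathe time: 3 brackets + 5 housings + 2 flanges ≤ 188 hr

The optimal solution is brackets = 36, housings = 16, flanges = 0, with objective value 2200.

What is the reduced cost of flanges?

At the optimum: mill time uses 232 of 232 (binding); lathe time uses 188 of 188 (binding).
Dual feasibility on the basic columns requires 6·y_mill time + 3·y_lathe time = 42, 1·y_mill time + 5·y_lathe time = 43.
Solving: y_mill time = 3, y_lathe time = 8.
Reduced cost of flanges: c₃ − yᵀa₃ = 25.5 − (3·5 + 8·2) = 25.5 − 31 = -5.5.

-5.5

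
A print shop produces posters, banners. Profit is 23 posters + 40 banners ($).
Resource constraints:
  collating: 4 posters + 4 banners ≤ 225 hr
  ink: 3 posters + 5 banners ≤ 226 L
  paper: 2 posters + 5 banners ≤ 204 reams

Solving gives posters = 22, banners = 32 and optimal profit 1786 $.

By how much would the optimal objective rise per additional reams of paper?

Check each constraint at x*: collating 216/225 (slack 9); ink 226/226 (tight); paper 204/204 (tight).
Slack constraints have shadow price 0 (complementary slackness).
The binding rows give the dual system: 3·y_ink + 2·y_paper = 23 and 5·y_ink + 5·y_paper = 40.
→ y_ink = 7 and y_paper = 1.
Shadow price of paper = 1.

1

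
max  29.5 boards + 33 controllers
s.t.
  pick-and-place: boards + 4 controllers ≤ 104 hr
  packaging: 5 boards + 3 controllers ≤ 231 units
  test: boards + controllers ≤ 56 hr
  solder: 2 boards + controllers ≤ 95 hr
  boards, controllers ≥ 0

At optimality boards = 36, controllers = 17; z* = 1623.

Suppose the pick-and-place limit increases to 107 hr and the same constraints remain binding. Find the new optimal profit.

Binding: pick-and-place and packaging. Non-binding: test (3 unused), solder (6 unused).
Slack constraints have shadow price 0 (complementary slackness).
From A_Bᵀ y = c: 1·y_pick-and-place + 5·y_packaging = 29.5; 4·y_pick-and-place + 3·y_packaging = 33.
This yields shadow prices y_pick-and-place = 4.5, y_packaging = 5.
Δz = y_pick-and-place·Δb = 4.5 × (3) = 13.5, so new z* = 1623 + 13.5 = 1636.5.

1636.5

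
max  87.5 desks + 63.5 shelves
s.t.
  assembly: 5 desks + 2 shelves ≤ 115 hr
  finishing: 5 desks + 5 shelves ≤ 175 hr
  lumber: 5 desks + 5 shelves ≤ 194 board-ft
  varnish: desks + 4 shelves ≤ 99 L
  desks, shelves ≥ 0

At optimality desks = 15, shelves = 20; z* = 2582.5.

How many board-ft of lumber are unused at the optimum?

19

lumber used = 5·15 + 5·20 = 175; slack = 194 − 175 = 19.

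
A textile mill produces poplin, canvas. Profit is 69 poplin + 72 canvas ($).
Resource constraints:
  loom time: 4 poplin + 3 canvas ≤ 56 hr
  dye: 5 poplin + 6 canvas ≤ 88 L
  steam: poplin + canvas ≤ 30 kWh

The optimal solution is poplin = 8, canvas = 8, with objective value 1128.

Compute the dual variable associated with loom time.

Binding: loom time and dye. Non-binding: steam (14 unused).
By complementary slackness, y = 0 for the non-binding constraint.
From A_Bᵀ y = c: 4·y_loom time + 5·y_dye = 69; 3·y_loom time + 6·y_dye = 72.
Solving: y_loom time = 6, y_dye = 9.
Shadow price of loom time = 6.

6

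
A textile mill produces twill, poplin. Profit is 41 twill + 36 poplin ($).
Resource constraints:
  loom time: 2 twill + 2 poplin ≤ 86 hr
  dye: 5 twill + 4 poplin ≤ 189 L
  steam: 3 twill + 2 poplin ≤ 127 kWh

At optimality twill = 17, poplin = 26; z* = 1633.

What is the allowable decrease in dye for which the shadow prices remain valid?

Binding constraints: loom time, dye. The basis is B = [[2,2],[5,4]] with det -2.
Per unit decrease in dye, x* moves by d = (-1, 1).
The basis stays optimal until twill reaches 0; allowable decrease = 17 L.

17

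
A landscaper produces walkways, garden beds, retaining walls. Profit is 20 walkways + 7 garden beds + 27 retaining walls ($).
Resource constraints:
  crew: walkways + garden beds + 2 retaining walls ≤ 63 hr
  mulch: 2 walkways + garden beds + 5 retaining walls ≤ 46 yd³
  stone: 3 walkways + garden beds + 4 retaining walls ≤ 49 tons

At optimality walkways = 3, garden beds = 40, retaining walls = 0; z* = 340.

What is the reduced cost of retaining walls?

Check each constraint at x*: crew 43/63 (slack 20); mulch 46/46 (tight); stone 49/49 (tight).
By complementary slackness, y = 0 for the non-binding constraint.
From A_Bᵀ y = c: 2·y_mulch + 3·y_stone = 20; 1·y_mulch + 1·y_stone = 7.
Solving: y_mulch = 1, y_stone = 6.
Reduced cost of retaining walls: c₃ − yᵀa₃ = 27 − (1·5 + 6·4) = 27 − 29 = -2.

-2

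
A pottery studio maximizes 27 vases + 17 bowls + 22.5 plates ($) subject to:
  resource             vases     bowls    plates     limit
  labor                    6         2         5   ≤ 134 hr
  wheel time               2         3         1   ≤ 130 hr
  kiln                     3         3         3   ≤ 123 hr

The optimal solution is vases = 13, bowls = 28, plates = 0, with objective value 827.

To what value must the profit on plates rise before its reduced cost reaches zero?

At the optimum: labor uses 134 of 134 (binding); wheel time uses 110 of 130 (slack = 20); kiln uses 123 of 123 (binding).
Since wheel time is not tight, its dual is 0.
Dual feasibility on the basic columns requires 6·y_labor + 3·y_kiln = 27, 2·y_labor + 3·y_kiln = 17.
This yields shadow prices y_labor = 2.5, y_kiln = 4.
plates enters the basis when its profit ≥ yᵀa₃ = 2.5·5 + 4·3 = 24.5.

24.5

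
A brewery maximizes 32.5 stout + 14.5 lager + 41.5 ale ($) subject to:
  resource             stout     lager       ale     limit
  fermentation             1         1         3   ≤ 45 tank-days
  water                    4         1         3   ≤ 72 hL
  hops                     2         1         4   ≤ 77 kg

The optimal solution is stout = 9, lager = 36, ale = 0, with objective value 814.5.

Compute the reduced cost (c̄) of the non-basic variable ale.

At the optimum: fermentation uses 45 of 45 (binding); water uses 72 of 72 (binding); hops uses 54 of 77 (slack = 23).
Since hops is not tight, its dual is 0.
From A_Bᵀ y = c: 1·y_fermentation + 4·y_water = 32.5; 1·y_fermentation + 1·y_water = 14.5.
→ y_fermentation = 8.5 and y_water = 6.
Reduced cost of ale: c₃ − yᵀa₃ = 41.5 − (8.5·3 + 6·3) = 41.5 − 43.5 = -2.

-2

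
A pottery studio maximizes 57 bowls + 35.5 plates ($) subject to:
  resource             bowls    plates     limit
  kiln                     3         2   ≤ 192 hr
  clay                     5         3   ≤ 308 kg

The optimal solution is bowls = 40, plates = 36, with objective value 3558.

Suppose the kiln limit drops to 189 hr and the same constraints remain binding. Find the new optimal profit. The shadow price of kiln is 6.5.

3538.5

Δb = -3, so new z* = 3558 + (6.5)·(-3) = 3558 − 19.5 = 3538.5.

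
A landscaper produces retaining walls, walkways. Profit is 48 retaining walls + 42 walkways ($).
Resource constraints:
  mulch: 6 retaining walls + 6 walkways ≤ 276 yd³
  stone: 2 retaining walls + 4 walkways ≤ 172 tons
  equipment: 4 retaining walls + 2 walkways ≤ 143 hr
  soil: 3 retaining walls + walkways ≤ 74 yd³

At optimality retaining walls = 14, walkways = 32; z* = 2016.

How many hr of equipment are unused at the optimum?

23

equipment used = 4·14 + 2·32 = 120; slack = 143 − 120 = 23.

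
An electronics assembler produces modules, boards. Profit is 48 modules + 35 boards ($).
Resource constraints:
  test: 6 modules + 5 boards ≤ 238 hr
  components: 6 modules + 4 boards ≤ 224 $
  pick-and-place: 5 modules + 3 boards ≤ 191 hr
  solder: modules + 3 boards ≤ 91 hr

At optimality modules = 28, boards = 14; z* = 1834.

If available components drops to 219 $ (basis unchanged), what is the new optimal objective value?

1809

At the optimum: test uses 238 of 238 (binding); components uses 224 of 224 (binding); pick-and-place uses 182 of 191 (slack = 9); solder uses 70 of 91 (slack = 21).
By complementary slackness, y = 0 for the non-binding constraints.
Dual feasibility on the basic columns requires 6·y_test + 6·y_components = 48, 5·y_test + 4·y_components = 35.
Solving: y_test = 3, y_components = 5.
Δz = y_components·Δb = 5 × (-5) = -25, so new z* = 1834 − 25 = 1809.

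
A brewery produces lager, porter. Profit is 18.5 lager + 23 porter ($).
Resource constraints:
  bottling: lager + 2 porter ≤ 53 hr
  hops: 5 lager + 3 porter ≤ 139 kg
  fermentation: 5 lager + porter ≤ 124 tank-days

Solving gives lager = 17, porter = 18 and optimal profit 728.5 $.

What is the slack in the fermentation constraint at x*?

21

fermentation used = 5·17 + 1·18 = 103; slack = 124 − 103 = 21.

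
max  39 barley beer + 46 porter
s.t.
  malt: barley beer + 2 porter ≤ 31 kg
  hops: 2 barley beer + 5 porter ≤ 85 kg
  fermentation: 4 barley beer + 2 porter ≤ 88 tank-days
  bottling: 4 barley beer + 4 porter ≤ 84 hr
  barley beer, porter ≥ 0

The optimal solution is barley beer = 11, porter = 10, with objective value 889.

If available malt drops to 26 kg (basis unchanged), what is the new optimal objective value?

Binding: malt and bottling. Non-binding: hops (13 unused), fermentation (24 unused).
By complementary slackness, y = 0 for the non-binding constraints.
The binding rows give the dual system: 1·y_malt + 4·y_bottling = 39 and 2·y_malt + 4·y_bottling = 46.
Solving: y_malt = 7, y_bottling = 8.
Δz = y_malt·Δb = 7 × (-5) = -35, so new z* = 889 − 35 = 854.

854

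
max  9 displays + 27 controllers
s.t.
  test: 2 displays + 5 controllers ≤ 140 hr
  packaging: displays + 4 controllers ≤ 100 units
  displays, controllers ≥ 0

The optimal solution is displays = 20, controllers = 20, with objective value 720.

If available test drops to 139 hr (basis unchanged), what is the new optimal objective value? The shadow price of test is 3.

717

Δb = -1, so new z* = 720 + (3)·(-1) = 720 − 3 = 717.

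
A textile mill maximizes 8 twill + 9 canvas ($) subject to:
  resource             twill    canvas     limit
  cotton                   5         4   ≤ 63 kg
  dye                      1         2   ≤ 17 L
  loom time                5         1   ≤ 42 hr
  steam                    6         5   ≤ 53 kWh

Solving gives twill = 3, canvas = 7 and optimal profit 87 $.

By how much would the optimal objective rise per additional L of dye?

Binding: dye and steam. Non-binding: cotton (20 unused), loom time (20 unused).
Slack constraints have shadow price 0 (complementary slackness).
From A_Bᵀ y = c: 1·y_dye + 6·y_steam = 8; 2·y_dye + 5·y_steam = 9.
Solving: y_dye = 2, y_steam = 1.
Shadow price of dye = 2.

2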